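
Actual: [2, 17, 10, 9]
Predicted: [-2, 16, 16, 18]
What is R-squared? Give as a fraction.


Mean(y) = 19/2. SS_res = 134. SS_tot = 113. R^2 = 1 - 134/(113) = -21/113.

-21/113


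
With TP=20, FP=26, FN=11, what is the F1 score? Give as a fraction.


Precision = 20/46 = 10/23. Recall = 20/31 = 20/31. F1 = 2*P*R/(P+R) = 40/77.

40/77


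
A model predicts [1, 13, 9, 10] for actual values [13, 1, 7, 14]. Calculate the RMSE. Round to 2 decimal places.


MSE = 77.0000. RMSE = sqrt(77.0000) = 8.77.

8.77


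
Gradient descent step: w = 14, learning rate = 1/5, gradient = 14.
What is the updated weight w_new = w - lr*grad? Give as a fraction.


w_new = 14 - 1/5 * 14 = 14 - 14/5 = 56/5.

56/5


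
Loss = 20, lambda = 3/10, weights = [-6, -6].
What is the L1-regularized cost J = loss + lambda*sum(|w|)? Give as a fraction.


L1 norm = sum(|w|) = 12. J = 20 + 3/10 * 12 = 118/5.

118/5


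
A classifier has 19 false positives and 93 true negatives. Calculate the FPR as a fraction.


FPR = FP / (FP + TN) = 19 / 112 = 19/112.

19/112


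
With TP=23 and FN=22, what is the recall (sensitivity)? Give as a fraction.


Recall = TP / (TP + FN) = 23 / 45 = 23/45.

23/45


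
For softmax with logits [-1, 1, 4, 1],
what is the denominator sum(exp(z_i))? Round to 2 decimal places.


Denom = e^-1=0.3679 + e^1=2.7183 + e^4=54.5982 + e^1=2.7183. Sum = 60.4027, which rounds to 60.40.

60.40


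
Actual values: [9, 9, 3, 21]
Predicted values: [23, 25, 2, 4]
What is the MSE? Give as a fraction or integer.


MSE = (1/4) * ((9-23)^2=196 + (9-25)^2=256 + (3-2)^2=1 + (21-4)^2=289). Sum = 742. MSE = 371/2.

371/2


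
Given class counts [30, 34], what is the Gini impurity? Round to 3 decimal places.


Total = 64. Proportions: 30/64, 34/64. sum(p_i^2) = 0.5020. Gini = 1 - 0.5020 = 0.4980, which rounds to 0.498.

0.498


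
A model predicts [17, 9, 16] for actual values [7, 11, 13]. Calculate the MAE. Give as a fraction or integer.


MAE = (1/3) * (|7-17|=10 + |11-9|=2 + |13-16|=3). Sum = 15. MAE = 5.

5


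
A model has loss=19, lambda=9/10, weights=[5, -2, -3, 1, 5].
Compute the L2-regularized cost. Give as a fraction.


L2 sq norm = sum(w^2) = 64. J = 19 + 9/10 * 64 = 383/5.

383/5


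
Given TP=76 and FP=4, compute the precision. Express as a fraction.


Precision = TP / (TP + FP) = 76 / 80 = 19/20.

19/20


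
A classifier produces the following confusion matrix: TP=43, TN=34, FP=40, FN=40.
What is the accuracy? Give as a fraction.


Accuracy = (TP + TN) / (TP + TN + FP + FN) = (43 + 34) / 157 = 77/157.

77/157


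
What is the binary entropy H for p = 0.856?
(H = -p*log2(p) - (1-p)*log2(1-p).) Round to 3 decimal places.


H = -0.856*log2(0.856) - 0.144*log2(0.144) = 0.595.

0.595


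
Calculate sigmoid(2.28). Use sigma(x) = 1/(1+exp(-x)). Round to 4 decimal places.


sigma(2.28) = 1/(1+e^(-2.28)) = 1/(1+0.102284) = 1/1.102284 = 0.9072.

0.9072


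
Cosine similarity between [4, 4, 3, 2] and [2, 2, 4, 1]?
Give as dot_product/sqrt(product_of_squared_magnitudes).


dot = 30. |a|^2 = 45, |b|^2 = 25. cos = 30/sqrt(1125).

30/sqrt(1125)


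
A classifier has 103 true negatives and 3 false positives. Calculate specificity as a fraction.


Specificity = TN / (TN + FP) = 103 / 106 = 103/106.

103/106


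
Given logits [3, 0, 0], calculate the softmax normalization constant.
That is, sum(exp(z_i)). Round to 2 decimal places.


Denom = e^3=20.0855 + e^0=1.0000 + e^0=1.0000. Sum = 22.0855, which rounds to 22.09.

22.09


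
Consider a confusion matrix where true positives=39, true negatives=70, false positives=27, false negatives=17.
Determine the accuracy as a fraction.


Accuracy = (TP + TN) / (TP + TN + FP + FN) = (39 + 70) / 153 = 109/153.

109/153


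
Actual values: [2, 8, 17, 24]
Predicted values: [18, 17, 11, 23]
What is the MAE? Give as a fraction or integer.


MAE = (1/4) * (|2-18|=16 + |8-17|=9 + |17-11|=6 + |24-23|=1). Sum = 32. MAE = 8.

8


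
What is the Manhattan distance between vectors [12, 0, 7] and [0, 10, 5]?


d = sum of absolute differences: |12-0|=12 + |0-10|=10 + |7-5|=2 = 24.

24


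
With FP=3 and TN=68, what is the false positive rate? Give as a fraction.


FPR = FP / (FP + TN) = 3 / 71 = 3/71.

3/71


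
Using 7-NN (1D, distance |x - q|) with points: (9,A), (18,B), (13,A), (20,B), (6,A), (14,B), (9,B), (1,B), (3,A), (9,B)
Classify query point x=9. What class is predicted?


Distances: |9-9|=0, |18-9|=9, |13-9|=4, |20-9|=11, |6-9|=3, |14-9|=5, |9-9|=0, |1-9|=8, |3-9|=6, |9-9|=0. 7 nearest: (9,A), (9,B), (9,B), (6,A), (13,A), (14,B), (3,A). Counts: {'A': 4, 'B': 3}. Majority class: A.

A


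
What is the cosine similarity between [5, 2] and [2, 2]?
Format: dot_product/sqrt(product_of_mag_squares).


dot = 14. |a|^2 = 29, |b|^2 = 8. cos = 14/sqrt(232).

14/sqrt(232)


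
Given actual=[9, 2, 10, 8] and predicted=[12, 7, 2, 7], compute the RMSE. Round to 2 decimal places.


MSE = 24.7500. RMSE = sqrt(24.7500) = 4.97.

4.97


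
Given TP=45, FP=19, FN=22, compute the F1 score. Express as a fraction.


Precision = 45/64 = 45/64. Recall = 45/67 = 45/67. F1 = 2*P*R/(P+R) = 90/131.

90/131


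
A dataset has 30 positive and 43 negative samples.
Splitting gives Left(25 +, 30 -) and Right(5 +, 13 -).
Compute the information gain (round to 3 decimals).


H(parent) = 0.9770. H(left) = 0.9940, H(right) = 0.8524. Weighted = (55/73)*0.9940 + (18/73)*0.8524 = 0.9591. IG = 0.9770 - 0.9591 = 0.0179, which rounds to 0.018.

0.018


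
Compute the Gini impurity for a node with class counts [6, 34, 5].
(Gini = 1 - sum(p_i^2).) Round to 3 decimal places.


Total = 45. Proportions: 6/45, 34/45, 5/45. sum(p_i^2) = 0.6010. Gini = 1 - 0.6010 = 0.3990, which rounds to 0.399.

0.399


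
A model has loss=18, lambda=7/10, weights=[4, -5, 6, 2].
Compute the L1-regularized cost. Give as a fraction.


L1 norm = sum(|w|) = 17. J = 18 + 7/10 * 17 = 299/10.

299/10


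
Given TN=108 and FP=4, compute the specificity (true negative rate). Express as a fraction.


Specificity = TN / (TN + FP) = 108 / 112 = 27/28.

27/28


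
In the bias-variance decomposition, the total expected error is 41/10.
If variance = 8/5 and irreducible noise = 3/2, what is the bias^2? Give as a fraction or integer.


Total error = bias^2 + variance + irreducible noise. So bias^2 = 41/10 - 8/5 - 3/2 = 1.

1


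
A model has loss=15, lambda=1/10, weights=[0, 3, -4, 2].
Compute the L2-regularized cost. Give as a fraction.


L2 sq norm = sum(w^2) = 29. J = 15 + 1/10 * 29 = 179/10.

179/10


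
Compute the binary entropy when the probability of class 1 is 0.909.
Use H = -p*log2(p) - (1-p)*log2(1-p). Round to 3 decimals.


H = -0.909*log2(0.909) - 0.091*log2(0.091) = 0.440.

0.440


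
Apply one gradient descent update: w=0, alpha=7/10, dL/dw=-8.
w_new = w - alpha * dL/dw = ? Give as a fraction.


w_new = 0 - 7/10 * -8 = 0 - -28/5 = 28/5.

28/5


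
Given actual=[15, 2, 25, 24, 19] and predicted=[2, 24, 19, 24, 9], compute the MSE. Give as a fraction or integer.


MSE = (1/5) * ((15-2)^2=169 + (2-24)^2=484 + (25-19)^2=36 + (24-24)^2=0 + (19-9)^2=100). Sum = 789. MSE = 789/5.

789/5


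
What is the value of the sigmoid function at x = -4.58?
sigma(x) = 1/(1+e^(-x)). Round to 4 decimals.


sigma(-4.58) = 1/(1+e^(4.58)) = 1/(1+97.514394) = 1/98.514394 = 0.0102.

0.0102


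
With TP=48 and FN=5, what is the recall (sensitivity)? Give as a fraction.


Recall = TP / (TP + FN) = 48 / 53 = 48/53.

48/53


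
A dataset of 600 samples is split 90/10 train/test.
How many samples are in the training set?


Test set = 600 * 10% = 60. Training set = 600 - 60 = 540.

540


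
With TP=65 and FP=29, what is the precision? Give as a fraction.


Precision = TP / (TP + FP) = 65 / 94 = 65/94.

65/94


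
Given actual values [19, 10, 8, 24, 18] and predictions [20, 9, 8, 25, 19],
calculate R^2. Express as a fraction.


Mean(y) = 79/5. SS_res = 4. SS_tot = 884/5. R^2 = 1 - 4/(884/5) = 216/221.

216/221


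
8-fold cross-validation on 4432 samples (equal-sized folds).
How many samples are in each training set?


Each validation fold has 4432/8 = 554 samples. Training set = 4432 - 554 = 3878.

3878


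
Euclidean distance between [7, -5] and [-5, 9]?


d = sqrt(sum of squared differences). (7--5)^2=144, (-5-9)^2=196. Sum = 340.

sqrt(340)


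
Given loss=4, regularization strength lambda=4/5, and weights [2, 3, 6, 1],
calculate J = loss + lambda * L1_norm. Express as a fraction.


L1 norm = sum(|w|) = 12. J = 4 + 4/5 * 12 = 68/5.

68/5


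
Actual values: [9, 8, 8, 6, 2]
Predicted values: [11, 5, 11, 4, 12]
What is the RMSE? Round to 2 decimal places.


MSE = 25.2000. RMSE = sqrt(25.2000) = 5.02.

5.02


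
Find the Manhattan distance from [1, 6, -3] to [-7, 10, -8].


d = sum of absolute differences: |1--7|=8 + |6-10|=4 + |-3--8|=5 = 17.

17


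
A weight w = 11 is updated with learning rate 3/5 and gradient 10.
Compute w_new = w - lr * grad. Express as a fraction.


w_new = 11 - 3/5 * 10 = 11 - 6 = 5.

5


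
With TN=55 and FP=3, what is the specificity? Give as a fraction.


Specificity = TN / (TN + FP) = 55 / 58 = 55/58.

55/58


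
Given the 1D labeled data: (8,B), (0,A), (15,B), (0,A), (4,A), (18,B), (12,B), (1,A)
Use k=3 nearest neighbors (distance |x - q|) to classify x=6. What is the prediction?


Distances: |8-6|=2, |0-6|=6, |15-6|=9, |0-6|=6, |4-6|=2, |18-6|=12, |12-6|=6, |1-6|=5. 3 nearest: (4,A), (8,B), (1,A). Counts: {'A': 2, 'B': 1}. Majority class: A.

A


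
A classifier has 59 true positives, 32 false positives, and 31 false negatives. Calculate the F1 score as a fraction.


Precision = 59/91 = 59/91. Recall = 59/90 = 59/90. F1 = 2*P*R/(P+R) = 118/181.

118/181


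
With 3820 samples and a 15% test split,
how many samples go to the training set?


Test set = 3820 * 15% = 573. Training set = 3820 - 573 = 3247.

3247


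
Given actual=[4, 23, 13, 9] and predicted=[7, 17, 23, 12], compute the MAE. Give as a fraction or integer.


MAE = (1/4) * (|4-7|=3 + |23-17|=6 + |13-23|=10 + |9-12|=3). Sum = 22. MAE = 11/2.

11/2


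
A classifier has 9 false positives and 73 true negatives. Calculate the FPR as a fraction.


FPR = FP / (FP + TN) = 9 / 82 = 9/82.

9/82


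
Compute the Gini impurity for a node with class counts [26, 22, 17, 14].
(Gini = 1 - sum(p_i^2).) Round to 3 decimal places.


Total = 79. Proportions: 26/79, 22/79, 17/79, 14/79. sum(p_i^2) = 0.2636. Gini = 1 - 0.2636 = 0.7364, which rounds to 0.736.

0.736


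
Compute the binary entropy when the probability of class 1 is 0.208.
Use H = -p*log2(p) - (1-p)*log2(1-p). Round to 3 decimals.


H = -0.208*log2(0.208) - 0.792*log2(0.792) = 0.738.

0.738


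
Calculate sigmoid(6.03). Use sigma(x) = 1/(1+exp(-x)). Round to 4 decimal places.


sigma(6.03) = 1/(1+e^(-6.03)) = 1/(1+0.002405) = 1/1.002405 = 0.9976.

0.9976


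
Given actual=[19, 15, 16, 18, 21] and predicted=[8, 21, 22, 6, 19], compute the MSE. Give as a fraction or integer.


MSE = (1/5) * ((19-8)^2=121 + (15-21)^2=36 + (16-22)^2=36 + (18-6)^2=144 + (21-19)^2=4). Sum = 341. MSE = 341/5.

341/5


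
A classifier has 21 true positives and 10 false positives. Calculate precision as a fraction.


Precision = TP / (TP + FP) = 21 / 31 = 21/31.

21/31


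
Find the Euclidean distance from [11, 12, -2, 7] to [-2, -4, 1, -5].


d = sqrt(sum of squared differences). (11--2)^2=169, (12--4)^2=256, (-2-1)^2=9, (7--5)^2=144. Sum = 578.

sqrt(578)


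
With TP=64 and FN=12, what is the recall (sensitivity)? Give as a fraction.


Recall = TP / (TP + FN) = 64 / 76 = 16/19.

16/19


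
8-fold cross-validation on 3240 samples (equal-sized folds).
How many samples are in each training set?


Each validation fold has 3240/8 = 405 samples. Training set = 3240 - 405 = 2835.

2835


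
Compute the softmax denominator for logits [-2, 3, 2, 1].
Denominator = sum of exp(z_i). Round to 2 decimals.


Denom = e^-2=0.1353 + e^3=20.0855 + e^2=7.3891 + e^1=2.7183. Sum = 30.3282, which rounds to 30.33.

30.33


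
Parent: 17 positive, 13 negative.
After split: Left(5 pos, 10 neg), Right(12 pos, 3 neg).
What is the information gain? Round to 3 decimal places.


H(parent) = 0.9871. H(left) = 0.9183, H(right) = 0.7219. Weighted = (15/30)*0.9183 + (15/30)*0.7219 = 0.8201. IG = 0.9871 - 0.8201 = 0.1670, which rounds to 0.167.

0.167


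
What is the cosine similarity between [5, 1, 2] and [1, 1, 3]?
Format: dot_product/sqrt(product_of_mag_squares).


dot = 12. |a|^2 = 30, |b|^2 = 11. cos = 12/sqrt(330).

12/sqrt(330)


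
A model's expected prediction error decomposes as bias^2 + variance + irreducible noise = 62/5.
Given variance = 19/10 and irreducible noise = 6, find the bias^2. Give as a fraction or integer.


Total error = bias^2 + variance + irreducible noise. So bias^2 = 62/5 - 19/10 - 6 = 9/2.

9/2


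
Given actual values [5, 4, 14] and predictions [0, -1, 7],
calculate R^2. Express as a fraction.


Mean(y) = 23/3. SS_res = 99. SS_tot = 182/3. R^2 = 1 - 99/(182/3) = -115/182.

-115/182


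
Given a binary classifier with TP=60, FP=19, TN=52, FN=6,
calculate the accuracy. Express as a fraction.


Accuracy = (TP + TN) / (TP + TN + FP + FN) = (60 + 52) / 137 = 112/137.

112/137


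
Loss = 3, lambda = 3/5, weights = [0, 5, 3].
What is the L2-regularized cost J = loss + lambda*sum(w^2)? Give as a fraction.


L2 sq norm = sum(w^2) = 34. J = 3 + 3/5 * 34 = 117/5.

117/5


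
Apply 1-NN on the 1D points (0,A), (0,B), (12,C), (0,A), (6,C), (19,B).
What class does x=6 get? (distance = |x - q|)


Distances: |0-6|=6, |0-6|=6, |12-6|=6, |0-6|=6, |6-6|=0, |19-6|=13. 1 nearest: (6,C). Counts: {'C': 1}. Majority class: C.

C


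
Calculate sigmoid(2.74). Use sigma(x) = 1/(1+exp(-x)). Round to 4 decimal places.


sigma(2.74) = 1/(1+e^(-2.74)) = 1/(1+0.064570) = 1/1.064570 = 0.9393.

0.9393


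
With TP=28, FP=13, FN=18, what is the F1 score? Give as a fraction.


Precision = 28/41 = 28/41. Recall = 28/46 = 14/23. F1 = 2*P*R/(P+R) = 56/87.

56/87


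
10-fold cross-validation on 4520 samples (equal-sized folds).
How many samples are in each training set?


Each validation fold has 4520/10 = 452 samples. Training set = 4520 - 452 = 4068.

4068


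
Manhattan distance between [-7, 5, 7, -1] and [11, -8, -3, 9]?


d = sum of absolute differences: |-7-11|=18 + |5--8|=13 + |7--3|=10 + |-1-9|=10 = 51.

51


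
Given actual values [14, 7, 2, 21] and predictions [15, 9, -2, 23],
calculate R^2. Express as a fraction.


Mean(y) = 11. SS_res = 25. SS_tot = 206. R^2 = 1 - 25/(206) = 181/206.

181/206


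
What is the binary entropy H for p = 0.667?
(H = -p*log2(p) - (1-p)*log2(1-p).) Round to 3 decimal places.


H = -0.667*log2(0.667) - 0.333*log2(0.333) = 0.918.

0.918


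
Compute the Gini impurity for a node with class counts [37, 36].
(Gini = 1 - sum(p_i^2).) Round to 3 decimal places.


Total = 73. Proportions: 37/73, 36/73. sum(p_i^2) = 0.5001. Gini = 1 - 0.5001 = 0.4999, which rounds to 0.500.

0.500


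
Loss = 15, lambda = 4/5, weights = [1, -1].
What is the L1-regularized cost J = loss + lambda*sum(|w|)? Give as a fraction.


L1 norm = sum(|w|) = 2. J = 15 + 4/5 * 2 = 83/5.

83/5


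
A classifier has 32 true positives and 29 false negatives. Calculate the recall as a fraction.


Recall = TP / (TP + FN) = 32 / 61 = 32/61.

32/61


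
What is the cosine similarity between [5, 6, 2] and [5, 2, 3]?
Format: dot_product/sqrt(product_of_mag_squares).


dot = 43. |a|^2 = 65, |b|^2 = 38. cos = 43/sqrt(2470).

43/sqrt(2470)


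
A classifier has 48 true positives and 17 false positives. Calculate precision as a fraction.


Precision = TP / (TP + FP) = 48 / 65 = 48/65.

48/65


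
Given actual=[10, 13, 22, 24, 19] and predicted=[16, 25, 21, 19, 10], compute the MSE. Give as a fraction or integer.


MSE = (1/5) * ((10-16)^2=36 + (13-25)^2=144 + (22-21)^2=1 + (24-19)^2=25 + (19-10)^2=81). Sum = 287. MSE = 287/5.

287/5


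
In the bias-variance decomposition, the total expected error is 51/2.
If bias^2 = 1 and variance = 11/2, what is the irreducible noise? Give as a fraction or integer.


Total error = bias^2 + variance + irreducible noise. So irreducible noise = 51/2 - 1 - 11/2 = 19.

19


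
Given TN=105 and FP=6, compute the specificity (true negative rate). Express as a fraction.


Specificity = TN / (TN + FP) = 105 / 111 = 35/37.

35/37


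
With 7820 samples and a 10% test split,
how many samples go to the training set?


Test set = 7820 * 10% = 782. Training set = 7820 - 782 = 7038.

7038


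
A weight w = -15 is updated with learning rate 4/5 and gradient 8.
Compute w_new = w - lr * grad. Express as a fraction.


w_new = -15 - 4/5 * 8 = -15 - 32/5 = -107/5.

-107/5


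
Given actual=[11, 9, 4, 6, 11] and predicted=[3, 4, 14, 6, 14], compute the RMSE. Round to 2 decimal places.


MSE = 39.6000. RMSE = sqrt(39.6000) = 6.29.

6.29


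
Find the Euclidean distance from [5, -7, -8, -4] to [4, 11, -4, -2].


d = sqrt(sum of squared differences). (5-4)^2=1, (-7-11)^2=324, (-8--4)^2=16, (-4--2)^2=4. Sum = 345.

sqrt(345)


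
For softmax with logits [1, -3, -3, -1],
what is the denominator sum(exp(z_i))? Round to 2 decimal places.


Denom = e^1=2.7183 + e^-3=0.0498 + e^-3=0.0498 + e^-1=0.3679. Sum = 3.1858, which rounds to 3.19.

3.19


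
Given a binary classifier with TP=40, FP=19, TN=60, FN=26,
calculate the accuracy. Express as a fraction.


Accuracy = (TP + TN) / (TP + TN + FP + FN) = (40 + 60) / 145 = 20/29.

20/29


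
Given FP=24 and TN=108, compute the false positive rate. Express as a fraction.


FPR = FP / (FP + TN) = 24 / 132 = 2/11.

2/11


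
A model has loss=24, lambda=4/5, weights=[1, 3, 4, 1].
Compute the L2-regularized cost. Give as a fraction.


L2 sq norm = sum(w^2) = 27. J = 24 + 4/5 * 27 = 228/5.

228/5


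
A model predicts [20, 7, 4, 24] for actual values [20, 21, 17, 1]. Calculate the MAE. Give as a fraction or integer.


MAE = (1/4) * (|20-20|=0 + |21-7|=14 + |17-4|=13 + |1-24|=23). Sum = 50. MAE = 25/2.

25/2


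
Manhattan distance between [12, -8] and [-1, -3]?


d = sum of absolute differences: |12--1|=13 + |-8--3|=5 = 18.

18


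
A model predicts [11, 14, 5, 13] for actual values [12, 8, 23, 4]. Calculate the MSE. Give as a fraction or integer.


MSE = (1/4) * ((12-11)^2=1 + (8-14)^2=36 + (23-5)^2=324 + (4-13)^2=81). Sum = 442. MSE = 221/2.

221/2


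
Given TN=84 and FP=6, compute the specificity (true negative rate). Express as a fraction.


Specificity = TN / (TN + FP) = 84 / 90 = 14/15.

14/15


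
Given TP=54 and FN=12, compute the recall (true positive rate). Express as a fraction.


Recall = TP / (TP + FN) = 54 / 66 = 9/11.

9/11


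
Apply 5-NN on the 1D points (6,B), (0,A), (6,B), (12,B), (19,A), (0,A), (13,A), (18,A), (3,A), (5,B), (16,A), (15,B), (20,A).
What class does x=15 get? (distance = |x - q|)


Distances: |6-15|=9, |0-15|=15, |6-15|=9, |12-15|=3, |19-15|=4, |0-15|=15, |13-15|=2, |18-15|=3, |3-15|=12, |5-15|=10, |16-15|=1, |15-15|=0, |20-15|=5. 5 nearest: (15,B), (16,A), (13,A), (18,A), (12,B). Counts: {'B': 2, 'A': 3}. Majority class: A.

A


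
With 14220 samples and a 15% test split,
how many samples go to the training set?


Test set = 14220 * 15% = 2133. Training set = 14220 - 2133 = 12087.

12087


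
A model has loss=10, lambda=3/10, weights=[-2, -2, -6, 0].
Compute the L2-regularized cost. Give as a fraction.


L2 sq norm = sum(w^2) = 44. J = 10 + 3/10 * 44 = 116/5.

116/5


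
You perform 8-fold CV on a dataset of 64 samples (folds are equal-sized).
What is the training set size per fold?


Each validation fold has 64/8 = 8 samples. Training set = 64 - 8 = 56.

56


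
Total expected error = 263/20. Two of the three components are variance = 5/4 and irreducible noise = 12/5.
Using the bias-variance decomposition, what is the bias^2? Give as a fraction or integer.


Total error = bias^2 + variance + irreducible noise. So bias^2 = 263/20 - 5/4 - 12/5 = 19/2.

19/2


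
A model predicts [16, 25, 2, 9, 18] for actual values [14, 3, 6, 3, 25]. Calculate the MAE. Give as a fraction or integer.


MAE = (1/5) * (|14-16|=2 + |3-25|=22 + |6-2|=4 + |3-9|=6 + |25-18|=7). Sum = 41. MAE = 41/5.

41/5


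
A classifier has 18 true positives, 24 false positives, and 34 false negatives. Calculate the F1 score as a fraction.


Precision = 18/42 = 3/7. Recall = 18/52 = 9/26. F1 = 2*P*R/(P+R) = 18/47.

18/47


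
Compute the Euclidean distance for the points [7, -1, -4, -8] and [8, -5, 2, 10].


d = sqrt(sum of squared differences). (7-8)^2=1, (-1--5)^2=16, (-4-2)^2=36, (-8-10)^2=324. Sum = 377.

sqrt(377)


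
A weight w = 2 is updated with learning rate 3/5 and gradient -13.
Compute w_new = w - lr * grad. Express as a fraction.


w_new = 2 - 3/5 * -13 = 2 - -39/5 = 49/5.

49/5


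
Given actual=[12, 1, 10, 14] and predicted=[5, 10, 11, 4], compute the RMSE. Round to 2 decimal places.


MSE = 57.7500. RMSE = sqrt(57.7500) = 7.60.

7.60


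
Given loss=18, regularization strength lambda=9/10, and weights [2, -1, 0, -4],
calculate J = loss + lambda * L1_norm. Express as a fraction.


L1 norm = sum(|w|) = 7. J = 18 + 9/10 * 7 = 243/10.

243/10


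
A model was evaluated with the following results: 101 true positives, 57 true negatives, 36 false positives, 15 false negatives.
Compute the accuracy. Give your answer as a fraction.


Accuracy = (TP + TN) / (TP + TN + FP + FN) = (101 + 57) / 209 = 158/209.

158/209


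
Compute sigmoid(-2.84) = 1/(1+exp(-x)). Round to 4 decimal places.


sigma(-2.84) = 1/(1+e^(2.84)) = 1/(1+17.115766) = 1/18.115766 = 0.0552.

0.0552


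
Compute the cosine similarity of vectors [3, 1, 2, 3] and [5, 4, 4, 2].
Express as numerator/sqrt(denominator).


dot = 33. |a|^2 = 23, |b|^2 = 61. cos = 33/sqrt(1403).

33/sqrt(1403)


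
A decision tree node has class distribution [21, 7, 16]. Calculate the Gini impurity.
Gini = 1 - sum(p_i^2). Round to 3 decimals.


Total = 44. Proportions: 21/44, 7/44, 16/44. sum(p_i^2) = 0.3853. Gini = 1 - 0.3853 = 0.6147, which rounds to 0.615.

0.615


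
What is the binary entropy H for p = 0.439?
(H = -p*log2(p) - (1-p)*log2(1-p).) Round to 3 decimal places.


H = -0.439*log2(0.439) - 0.561*log2(0.561) = 0.989.

0.989


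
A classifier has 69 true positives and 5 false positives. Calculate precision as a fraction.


Precision = TP / (TP + FP) = 69 / 74 = 69/74.

69/74


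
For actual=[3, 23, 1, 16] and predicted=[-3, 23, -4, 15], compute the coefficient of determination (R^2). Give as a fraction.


Mean(y) = 43/4. SS_res = 62. SS_tot = 1331/4. R^2 = 1 - 62/(1331/4) = 1083/1331.

1083/1331


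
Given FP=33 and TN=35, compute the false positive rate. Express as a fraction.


FPR = FP / (FP + TN) = 33 / 68 = 33/68.

33/68


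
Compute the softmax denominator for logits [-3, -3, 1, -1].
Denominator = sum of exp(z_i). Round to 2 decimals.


Denom = e^-3=0.0498 + e^-3=0.0498 + e^1=2.7183 + e^-1=0.3679. Sum = 3.1858, which rounds to 3.19.

3.19


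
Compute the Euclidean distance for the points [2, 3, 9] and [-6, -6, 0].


d = sqrt(sum of squared differences). (2--6)^2=64, (3--6)^2=81, (9-0)^2=81. Sum = 226.

sqrt(226)


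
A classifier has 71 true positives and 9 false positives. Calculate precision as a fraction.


Precision = TP / (TP + FP) = 71 / 80 = 71/80.

71/80


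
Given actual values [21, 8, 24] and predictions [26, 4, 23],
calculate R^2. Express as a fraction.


Mean(y) = 53/3. SS_res = 42. SS_tot = 434/3. R^2 = 1 - 42/(434/3) = 22/31.

22/31


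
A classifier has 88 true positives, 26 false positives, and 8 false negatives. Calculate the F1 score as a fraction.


Precision = 88/114 = 44/57. Recall = 88/96 = 11/12. F1 = 2*P*R/(P+R) = 88/105.

88/105


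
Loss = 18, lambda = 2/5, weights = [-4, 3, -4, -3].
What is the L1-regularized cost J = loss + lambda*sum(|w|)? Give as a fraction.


L1 norm = sum(|w|) = 14. J = 18 + 2/5 * 14 = 118/5.

118/5


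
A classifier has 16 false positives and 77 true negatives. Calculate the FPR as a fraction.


FPR = FP / (FP + TN) = 16 / 93 = 16/93.

16/93


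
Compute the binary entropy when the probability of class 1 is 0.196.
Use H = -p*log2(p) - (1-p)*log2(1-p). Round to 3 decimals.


H = -0.196*log2(0.196) - 0.804*log2(0.804) = 0.714.

0.714


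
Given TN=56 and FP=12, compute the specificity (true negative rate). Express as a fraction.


Specificity = TN / (TN + FP) = 56 / 68 = 14/17.

14/17


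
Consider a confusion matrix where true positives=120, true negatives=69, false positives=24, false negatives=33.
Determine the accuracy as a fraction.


Accuracy = (TP + TN) / (TP + TN + FP + FN) = (120 + 69) / 246 = 63/82.

63/82


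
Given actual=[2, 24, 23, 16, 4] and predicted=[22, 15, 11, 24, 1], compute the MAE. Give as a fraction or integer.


MAE = (1/5) * (|2-22|=20 + |24-15|=9 + |23-11|=12 + |16-24|=8 + |4-1|=3). Sum = 52. MAE = 52/5.

52/5


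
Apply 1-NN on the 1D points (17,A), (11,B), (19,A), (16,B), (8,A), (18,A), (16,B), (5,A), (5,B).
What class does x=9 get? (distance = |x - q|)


Distances: |17-9|=8, |11-9|=2, |19-9|=10, |16-9|=7, |8-9|=1, |18-9|=9, |16-9|=7, |5-9|=4, |5-9|=4. 1 nearest: (8,A). Counts: {'A': 1}. Majority class: A.

A


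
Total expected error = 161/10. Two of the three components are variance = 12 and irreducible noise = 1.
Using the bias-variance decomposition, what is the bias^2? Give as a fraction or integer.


Total error = bias^2 + variance + irreducible noise. So bias^2 = 161/10 - 12 - 1 = 31/10.

31/10


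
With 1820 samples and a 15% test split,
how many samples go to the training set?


Test set = 1820 * 15% = 273. Training set = 1820 - 273 = 1547.

1547


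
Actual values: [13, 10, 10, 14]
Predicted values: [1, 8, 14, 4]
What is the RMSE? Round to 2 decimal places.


MSE = 66.0000. RMSE = sqrt(66.0000) = 8.12.

8.12


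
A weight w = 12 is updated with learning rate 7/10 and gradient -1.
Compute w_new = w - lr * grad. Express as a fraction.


w_new = 12 - 7/10 * -1 = 12 - -7/10 = 127/10.

127/10


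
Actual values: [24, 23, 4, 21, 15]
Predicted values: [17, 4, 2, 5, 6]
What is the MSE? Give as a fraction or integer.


MSE = (1/5) * ((24-17)^2=49 + (23-4)^2=361 + (4-2)^2=4 + (21-5)^2=256 + (15-6)^2=81). Sum = 751. MSE = 751/5.

751/5


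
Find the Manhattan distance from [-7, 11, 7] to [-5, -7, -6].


d = sum of absolute differences: |-7--5|=2 + |11--7|=18 + |7--6|=13 = 33.

33


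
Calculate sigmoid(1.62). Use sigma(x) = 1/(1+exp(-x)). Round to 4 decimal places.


sigma(1.62) = 1/(1+e^(-1.62)) = 1/(1+0.197899) = 1/1.197899 = 0.8348.

0.8348


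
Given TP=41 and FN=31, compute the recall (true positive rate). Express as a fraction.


Recall = TP / (TP + FN) = 41 / 72 = 41/72.

41/72


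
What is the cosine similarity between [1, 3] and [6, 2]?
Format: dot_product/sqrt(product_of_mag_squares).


dot = 12. |a|^2 = 10, |b|^2 = 40. cos = 12/sqrt(400).

12/sqrt(400)


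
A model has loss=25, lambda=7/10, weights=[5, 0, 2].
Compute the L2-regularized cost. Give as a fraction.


L2 sq norm = sum(w^2) = 29. J = 25 + 7/10 * 29 = 453/10.

453/10


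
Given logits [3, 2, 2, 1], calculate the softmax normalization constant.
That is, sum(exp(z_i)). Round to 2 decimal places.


Denom = e^3=20.0855 + e^2=7.3891 + e^2=7.3891 + e^1=2.7183. Sum = 37.5820, which rounds to 37.58.

37.58


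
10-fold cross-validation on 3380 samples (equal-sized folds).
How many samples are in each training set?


Each validation fold has 3380/10 = 338 samples. Training set = 3380 - 338 = 3042.

3042


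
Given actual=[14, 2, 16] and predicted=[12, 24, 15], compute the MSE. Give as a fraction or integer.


MSE = (1/3) * ((14-12)^2=4 + (2-24)^2=484 + (16-15)^2=1). Sum = 489. MSE = 163.

163


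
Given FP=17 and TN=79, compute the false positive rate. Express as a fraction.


FPR = FP / (FP + TN) = 17 / 96 = 17/96.

17/96


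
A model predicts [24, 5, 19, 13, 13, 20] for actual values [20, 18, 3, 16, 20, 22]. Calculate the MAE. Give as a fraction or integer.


MAE = (1/6) * (|20-24|=4 + |18-5|=13 + |3-19|=16 + |16-13|=3 + |20-13|=7 + |22-20|=2). Sum = 45. MAE = 15/2.

15/2


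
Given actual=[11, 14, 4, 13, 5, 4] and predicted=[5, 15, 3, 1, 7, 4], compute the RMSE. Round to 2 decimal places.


MSE = 31.0000. RMSE = sqrt(31.0000) = 5.57.

5.57


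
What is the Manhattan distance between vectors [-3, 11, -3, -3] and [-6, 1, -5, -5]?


d = sum of absolute differences: |-3--6|=3 + |11-1|=10 + |-3--5|=2 + |-3--5|=2 = 17.

17


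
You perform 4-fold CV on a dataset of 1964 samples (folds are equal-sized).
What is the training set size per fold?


Each validation fold has 1964/4 = 491 samples. Training set = 1964 - 491 = 1473.

1473


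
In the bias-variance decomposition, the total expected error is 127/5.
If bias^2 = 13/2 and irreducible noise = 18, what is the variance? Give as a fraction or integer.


Total error = bias^2 + variance + irreducible noise. So variance = 127/5 - 13/2 - 18 = 9/10.

9/10


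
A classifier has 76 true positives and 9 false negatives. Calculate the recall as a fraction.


Recall = TP / (TP + FN) = 76 / 85 = 76/85.

76/85


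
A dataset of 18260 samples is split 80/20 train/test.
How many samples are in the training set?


Test set = 18260 * 20% = 3652. Training set = 18260 - 3652 = 14608.

14608


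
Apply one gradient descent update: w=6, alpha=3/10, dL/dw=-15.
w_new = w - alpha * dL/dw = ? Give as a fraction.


w_new = 6 - 3/10 * -15 = 6 - -9/2 = 21/2.

21/2


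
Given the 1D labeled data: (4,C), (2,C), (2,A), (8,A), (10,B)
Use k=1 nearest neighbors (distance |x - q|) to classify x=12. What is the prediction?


Distances: |4-12|=8, |2-12|=10, |2-12|=10, |8-12|=4, |10-12|=2. 1 nearest: (10,B). Counts: {'B': 1}. Majority class: B.

B


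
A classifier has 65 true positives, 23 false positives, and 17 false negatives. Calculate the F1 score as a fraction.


Precision = 65/88 = 65/88. Recall = 65/82 = 65/82. F1 = 2*P*R/(P+R) = 13/17.

13/17


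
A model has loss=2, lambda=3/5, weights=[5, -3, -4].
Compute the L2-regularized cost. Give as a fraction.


L2 sq norm = sum(w^2) = 50. J = 2 + 3/5 * 50 = 32.

32


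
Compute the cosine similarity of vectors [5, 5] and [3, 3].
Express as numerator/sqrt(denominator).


dot = 30. |a|^2 = 50, |b|^2 = 18. cos = 30/sqrt(900).

30/sqrt(900)


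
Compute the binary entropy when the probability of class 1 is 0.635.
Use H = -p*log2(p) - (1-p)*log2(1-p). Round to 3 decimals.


H = -0.635*log2(0.635) - 0.365*log2(0.365) = 0.947.

0.947


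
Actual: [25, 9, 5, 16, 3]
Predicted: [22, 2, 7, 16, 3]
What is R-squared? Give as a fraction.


Mean(y) = 58/5. SS_res = 62. SS_tot = 1616/5. R^2 = 1 - 62/(1616/5) = 653/808.

653/808


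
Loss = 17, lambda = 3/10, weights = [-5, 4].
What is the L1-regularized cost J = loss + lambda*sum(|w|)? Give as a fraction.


L1 norm = sum(|w|) = 9. J = 17 + 3/10 * 9 = 197/10.

197/10


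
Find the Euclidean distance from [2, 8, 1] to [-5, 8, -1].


d = sqrt(sum of squared differences). (2--5)^2=49, (8-8)^2=0, (1--1)^2=4. Sum = 53.

sqrt(53)


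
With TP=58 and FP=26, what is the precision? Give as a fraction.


Precision = TP / (TP + FP) = 58 / 84 = 29/42.

29/42


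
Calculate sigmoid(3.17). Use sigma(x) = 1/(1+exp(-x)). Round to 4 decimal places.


sigma(3.17) = 1/(1+e^(-3.17)) = 1/(1+0.042004) = 1/1.042004 = 0.9597.

0.9597


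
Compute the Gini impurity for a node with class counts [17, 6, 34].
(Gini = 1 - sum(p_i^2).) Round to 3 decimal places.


Total = 57. Proportions: 17/57, 6/57, 34/57. sum(p_i^2) = 0.4558. Gini = 1 - 0.4558 = 0.5442, which rounds to 0.544.

0.544


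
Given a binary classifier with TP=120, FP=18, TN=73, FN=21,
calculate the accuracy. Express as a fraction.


Accuracy = (TP + TN) / (TP + TN + FP + FN) = (120 + 73) / 232 = 193/232.

193/232


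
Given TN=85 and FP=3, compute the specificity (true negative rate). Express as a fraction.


Specificity = TN / (TN + FP) = 85 / 88 = 85/88.

85/88


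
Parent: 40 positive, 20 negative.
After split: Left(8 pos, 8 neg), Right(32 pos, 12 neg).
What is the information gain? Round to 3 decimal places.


H(parent) = 0.9183. H(left) = 1.0000, H(right) = 0.8454. Weighted = (16/60)*1.0000 + (44/60)*0.8454 = 0.8866. IG = 0.9183 - 0.8866 = 0.0317, which rounds to 0.032.

0.032


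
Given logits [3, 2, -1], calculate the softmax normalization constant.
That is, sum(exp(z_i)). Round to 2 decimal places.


Denom = e^3=20.0855 + e^2=7.3891 + e^-1=0.3679. Sum = 27.8425, which rounds to 27.84.

27.84


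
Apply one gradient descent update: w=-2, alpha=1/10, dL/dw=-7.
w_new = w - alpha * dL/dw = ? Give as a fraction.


w_new = -2 - 1/10 * -7 = -2 - -7/10 = -13/10.

-13/10


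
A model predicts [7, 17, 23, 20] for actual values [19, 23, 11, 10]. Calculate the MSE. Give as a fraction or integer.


MSE = (1/4) * ((19-7)^2=144 + (23-17)^2=36 + (11-23)^2=144 + (10-20)^2=100). Sum = 424. MSE = 106.

106


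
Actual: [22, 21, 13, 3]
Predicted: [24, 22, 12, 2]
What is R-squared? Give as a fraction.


Mean(y) = 59/4. SS_res = 7. SS_tot = 931/4. R^2 = 1 - 7/(931/4) = 129/133.

129/133


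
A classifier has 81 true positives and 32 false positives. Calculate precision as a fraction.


Precision = TP / (TP + FP) = 81 / 113 = 81/113.

81/113


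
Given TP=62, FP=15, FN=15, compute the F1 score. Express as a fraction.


Precision = 62/77 = 62/77. Recall = 62/77 = 62/77. F1 = 2*P*R/(P+R) = 62/77.

62/77


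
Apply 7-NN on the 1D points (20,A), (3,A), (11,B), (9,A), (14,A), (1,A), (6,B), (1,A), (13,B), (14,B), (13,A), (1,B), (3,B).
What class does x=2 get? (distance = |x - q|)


Distances: |20-2|=18, |3-2|=1, |11-2|=9, |9-2|=7, |14-2|=12, |1-2|=1, |6-2|=4, |1-2|=1, |13-2|=11, |14-2|=12, |13-2|=11, |1-2|=1, |3-2|=1. 7 nearest: (3,A), (1,A), (1,A), (1,B), (3,B), (6,B), (9,A). Counts: {'A': 4, 'B': 3}. Majority class: A.

A


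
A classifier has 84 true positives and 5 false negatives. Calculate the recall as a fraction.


Recall = TP / (TP + FN) = 84 / 89 = 84/89.

84/89


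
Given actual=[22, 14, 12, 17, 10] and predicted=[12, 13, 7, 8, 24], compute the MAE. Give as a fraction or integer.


MAE = (1/5) * (|22-12|=10 + |14-13|=1 + |12-7|=5 + |17-8|=9 + |10-24|=14). Sum = 39. MAE = 39/5.

39/5


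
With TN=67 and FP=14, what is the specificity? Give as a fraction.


Specificity = TN / (TN + FP) = 67 / 81 = 67/81.

67/81


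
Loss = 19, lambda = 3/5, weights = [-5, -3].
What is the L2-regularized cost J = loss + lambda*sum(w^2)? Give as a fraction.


L2 sq norm = sum(w^2) = 34. J = 19 + 3/5 * 34 = 197/5.

197/5


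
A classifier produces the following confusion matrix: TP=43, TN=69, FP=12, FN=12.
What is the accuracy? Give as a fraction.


Accuracy = (TP + TN) / (TP + TN + FP + FN) = (43 + 69) / 136 = 14/17.

14/17


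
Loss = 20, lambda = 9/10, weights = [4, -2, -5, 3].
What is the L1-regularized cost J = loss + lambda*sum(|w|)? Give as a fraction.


L1 norm = sum(|w|) = 14. J = 20 + 9/10 * 14 = 163/5.

163/5


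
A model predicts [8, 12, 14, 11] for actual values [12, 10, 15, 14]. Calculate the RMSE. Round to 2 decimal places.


MSE = 7.5000. RMSE = sqrt(7.5000) = 2.74.

2.74


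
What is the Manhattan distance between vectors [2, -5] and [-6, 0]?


d = sum of absolute differences: |2--6|=8 + |-5-0|=5 = 13.

13


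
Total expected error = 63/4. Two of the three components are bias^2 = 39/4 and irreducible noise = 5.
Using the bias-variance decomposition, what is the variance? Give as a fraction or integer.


Total error = bias^2 + variance + irreducible noise. So variance = 63/4 - 39/4 - 5 = 1.

1


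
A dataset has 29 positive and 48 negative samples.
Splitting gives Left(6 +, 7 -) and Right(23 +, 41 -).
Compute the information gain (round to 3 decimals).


H(parent) = 0.9556. H(left) = 0.9957, H(right) = 0.9422. Weighted = (13/77)*0.9957 + (64/77)*0.9422 = 0.9512. IG = 0.9556 - 0.9512 = 0.0044, which rounds to 0.004.

0.004


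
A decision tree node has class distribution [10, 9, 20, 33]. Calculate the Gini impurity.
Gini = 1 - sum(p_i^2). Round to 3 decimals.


Total = 72. Proportions: 10/72, 9/72, 20/72, 33/72. sum(p_i^2) = 0.3221. Gini = 1 - 0.3221 = 0.6779, which rounds to 0.678.

0.678


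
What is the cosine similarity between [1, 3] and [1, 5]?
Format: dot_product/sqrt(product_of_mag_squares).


dot = 16. |a|^2 = 10, |b|^2 = 26. cos = 16/sqrt(260).

16/sqrt(260)


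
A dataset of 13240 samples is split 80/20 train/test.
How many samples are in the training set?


Test set = 13240 * 20% = 2648. Training set = 13240 - 2648 = 10592.

10592


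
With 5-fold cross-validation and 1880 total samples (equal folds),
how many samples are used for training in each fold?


Each validation fold has 1880/5 = 376 samples. Training set = 1880 - 376 = 1504.

1504


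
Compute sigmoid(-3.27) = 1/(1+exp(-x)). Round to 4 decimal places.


sigma(-3.27) = 1/(1+e^(3.27)) = 1/(1+26.311339) = 1/27.311339 = 0.0366.

0.0366


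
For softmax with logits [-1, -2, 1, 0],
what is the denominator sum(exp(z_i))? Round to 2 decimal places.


Denom = e^-1=0.3679 + e^-2=0.1353 + e^1=2.7183 + e^0=1.0000. Sum = 4.2215, which rounds to 4.22.

4.22


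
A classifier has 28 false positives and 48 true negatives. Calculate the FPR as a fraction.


FPR = FP / (FP + TN) = 28 / 76 = 7/19.

7/19


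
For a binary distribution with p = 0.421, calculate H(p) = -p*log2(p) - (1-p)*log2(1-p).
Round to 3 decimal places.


H = -0.421*log2(0.421) - 0.579*log2(0.579) = 0.982.

0.982


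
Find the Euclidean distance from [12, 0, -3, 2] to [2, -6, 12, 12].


d = sqrt(sum of squared differences). (12-2)^2=100, (0--6)^2=36, (-3-12)^2=225, (2-12)^2=100. Sum = 461.

sqrt(461)


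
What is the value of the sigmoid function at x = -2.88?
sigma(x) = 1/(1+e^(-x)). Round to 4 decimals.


sigma(-2.88) = 1/(1+e^(2.88)) = 1/(1+17.814273) = 1/18.814273 = 0.0532.

0.0532


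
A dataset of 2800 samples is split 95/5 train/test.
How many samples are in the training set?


Test set = 2800 * 5% = 140. Training set = 2800 - 140 = 2660.

2660


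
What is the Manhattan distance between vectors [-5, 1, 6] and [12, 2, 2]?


d = sum of absolute differences: |-5-12|=17 + |1-2|=1 + |6-2|=4 = 22.

22


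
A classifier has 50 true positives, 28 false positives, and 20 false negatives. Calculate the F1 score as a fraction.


Precision = 50/78 = 25/39. Recall = 50/70 = 5/7. F1 = 2*P*R/(P+R) = 25/37.

25/37


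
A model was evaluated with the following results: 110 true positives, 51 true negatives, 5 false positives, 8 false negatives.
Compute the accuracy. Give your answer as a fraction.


Accuracy = (TP + TN) / (TP + TN + FP + FN) = (110 + 51) / 174 = 161/174.

161/174


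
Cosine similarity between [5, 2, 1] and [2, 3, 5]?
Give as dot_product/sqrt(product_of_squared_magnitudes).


dot = 21. |a|^2 = 30, |b|^2 = 38. cos = 21/sqrt(1140).

21/sqrt(1140)


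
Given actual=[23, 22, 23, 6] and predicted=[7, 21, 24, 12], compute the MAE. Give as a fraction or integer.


MAE = (1/4) * (|23-7|=16 + |22-21|=1 + |23-24|=1 + |6-12|=6). Sum = 24. MAE = 6.

6
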